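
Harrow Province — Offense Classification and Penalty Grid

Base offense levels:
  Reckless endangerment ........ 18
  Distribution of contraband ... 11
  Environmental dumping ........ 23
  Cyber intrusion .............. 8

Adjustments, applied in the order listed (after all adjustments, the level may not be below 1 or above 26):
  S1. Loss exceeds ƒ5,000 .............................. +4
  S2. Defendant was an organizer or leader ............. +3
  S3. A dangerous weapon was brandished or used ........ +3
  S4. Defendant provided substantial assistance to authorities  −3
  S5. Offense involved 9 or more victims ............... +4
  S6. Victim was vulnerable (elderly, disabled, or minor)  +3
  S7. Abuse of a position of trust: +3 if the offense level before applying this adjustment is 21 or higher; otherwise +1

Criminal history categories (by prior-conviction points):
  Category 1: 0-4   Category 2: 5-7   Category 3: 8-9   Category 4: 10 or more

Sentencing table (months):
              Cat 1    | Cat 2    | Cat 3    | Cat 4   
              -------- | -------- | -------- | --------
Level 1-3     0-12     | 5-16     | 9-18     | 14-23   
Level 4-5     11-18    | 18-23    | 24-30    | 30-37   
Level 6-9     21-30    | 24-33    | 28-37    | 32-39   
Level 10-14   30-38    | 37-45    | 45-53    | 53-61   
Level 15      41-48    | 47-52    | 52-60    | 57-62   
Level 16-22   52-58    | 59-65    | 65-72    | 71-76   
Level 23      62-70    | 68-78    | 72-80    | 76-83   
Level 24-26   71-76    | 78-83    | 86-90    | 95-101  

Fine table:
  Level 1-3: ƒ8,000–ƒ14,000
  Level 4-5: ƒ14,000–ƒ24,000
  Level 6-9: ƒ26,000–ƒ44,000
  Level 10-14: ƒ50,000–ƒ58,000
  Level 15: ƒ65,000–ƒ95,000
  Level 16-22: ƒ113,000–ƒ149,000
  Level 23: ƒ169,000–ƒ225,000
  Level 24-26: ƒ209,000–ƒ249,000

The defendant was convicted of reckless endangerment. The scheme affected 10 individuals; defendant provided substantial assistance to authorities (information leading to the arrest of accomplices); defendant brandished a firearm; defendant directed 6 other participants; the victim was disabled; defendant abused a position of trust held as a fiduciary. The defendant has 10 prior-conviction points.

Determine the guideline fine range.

Base offense level for reckless endangerment: 18.
S1 does not apply.
S2 applies: 18 + 3 = 21.
S3 applies: 21 + 3 = 24.
S4 applies: 24 − 3 = 21.
S5 applies: 21 + 4 = 25.
S6 applies: 25 + 3 = 28.
S7 applies (level before this adjustment is 28 ≥ 21, so +3): 28 + 3 = 31.
Level 31 exceeds the maximum of 26; capped at 26.
Final offense level: 26.
Level 26 falls in the 24-26 band.
Fine table: Level 24-26 → ƒ209,000–ƒ249,000.

ƒ209,000–ƒ249,000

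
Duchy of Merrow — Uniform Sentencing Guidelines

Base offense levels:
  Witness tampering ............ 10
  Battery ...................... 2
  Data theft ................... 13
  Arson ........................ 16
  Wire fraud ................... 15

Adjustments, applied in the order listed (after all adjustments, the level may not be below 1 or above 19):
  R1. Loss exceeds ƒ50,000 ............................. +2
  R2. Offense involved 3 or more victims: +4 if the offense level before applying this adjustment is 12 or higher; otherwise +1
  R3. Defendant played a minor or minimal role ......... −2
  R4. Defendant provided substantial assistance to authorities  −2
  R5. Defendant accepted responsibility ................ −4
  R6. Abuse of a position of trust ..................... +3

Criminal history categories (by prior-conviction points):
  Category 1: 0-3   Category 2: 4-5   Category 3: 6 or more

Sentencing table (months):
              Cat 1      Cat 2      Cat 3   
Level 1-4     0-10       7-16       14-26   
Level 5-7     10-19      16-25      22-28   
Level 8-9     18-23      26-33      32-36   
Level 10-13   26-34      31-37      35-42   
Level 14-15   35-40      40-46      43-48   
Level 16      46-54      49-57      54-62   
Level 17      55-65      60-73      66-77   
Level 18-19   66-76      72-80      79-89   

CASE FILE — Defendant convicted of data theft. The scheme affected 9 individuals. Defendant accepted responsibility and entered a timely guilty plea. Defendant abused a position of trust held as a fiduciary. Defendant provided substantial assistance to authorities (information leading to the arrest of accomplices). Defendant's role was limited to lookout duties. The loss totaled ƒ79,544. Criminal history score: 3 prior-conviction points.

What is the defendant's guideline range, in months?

Base offense level for data theft: 13.
R1 applies: 13 + 2 = 15.
R2 applies (level before this adjustment is 15 ≥ 12, so +4): 15 + 4 = 19.
R3 applies: 19 − 2 = 17.
R4 applies: 17 − 2 = 15.
R5 applies: 15 − 4 = 11.
R6 applies: 11 + 3 = 14.
Final offense level: 14.
Criminal history: 3 prior points → Category 1 (0-3).
Level 14 falls in the 14-15 band.
Grid: Level 14-15 × Category 1 = 35-40 months.

35-40 months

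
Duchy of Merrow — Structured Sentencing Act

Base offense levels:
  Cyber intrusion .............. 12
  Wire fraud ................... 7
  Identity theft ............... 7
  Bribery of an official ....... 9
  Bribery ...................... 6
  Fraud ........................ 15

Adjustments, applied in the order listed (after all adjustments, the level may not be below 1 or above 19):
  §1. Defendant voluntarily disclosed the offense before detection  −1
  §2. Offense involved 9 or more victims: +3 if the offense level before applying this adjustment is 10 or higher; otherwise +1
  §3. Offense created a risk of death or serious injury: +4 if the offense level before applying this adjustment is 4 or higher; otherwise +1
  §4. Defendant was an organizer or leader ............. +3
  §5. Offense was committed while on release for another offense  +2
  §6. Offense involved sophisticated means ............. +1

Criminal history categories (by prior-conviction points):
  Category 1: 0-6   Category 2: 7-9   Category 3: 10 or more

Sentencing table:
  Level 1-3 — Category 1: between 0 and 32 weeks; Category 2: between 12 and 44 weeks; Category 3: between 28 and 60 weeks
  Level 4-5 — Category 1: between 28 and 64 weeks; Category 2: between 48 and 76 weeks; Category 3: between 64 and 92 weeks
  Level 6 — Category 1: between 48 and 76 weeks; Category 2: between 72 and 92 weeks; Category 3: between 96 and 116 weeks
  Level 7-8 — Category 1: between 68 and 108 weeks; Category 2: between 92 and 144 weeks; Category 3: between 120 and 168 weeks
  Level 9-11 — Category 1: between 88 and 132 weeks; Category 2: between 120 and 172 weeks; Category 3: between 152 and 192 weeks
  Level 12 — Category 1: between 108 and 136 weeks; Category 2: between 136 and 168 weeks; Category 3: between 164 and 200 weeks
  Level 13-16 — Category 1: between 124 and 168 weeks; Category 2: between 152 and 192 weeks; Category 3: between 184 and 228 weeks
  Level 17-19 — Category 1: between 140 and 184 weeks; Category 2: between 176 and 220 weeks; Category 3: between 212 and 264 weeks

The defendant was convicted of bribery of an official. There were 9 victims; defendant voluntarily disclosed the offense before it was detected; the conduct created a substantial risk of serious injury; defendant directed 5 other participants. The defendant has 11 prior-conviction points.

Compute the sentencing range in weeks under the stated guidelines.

Base offense level for bribery of an official: 9.
§1 applies: 9 − 1 = 8.
§2 applies (level before this adjustment is 8 < 10, so +1): 8 + 1 = 9.
§3 applies (level before this adjustment is 9 ≥ 4, so +4): 9 + 4 = 13.
§4 applies: 13 + 3 = 16.
§5 does not apply.
§6 does not apply.
Final offense level: 16.
Criminal history: 11 prior points → Category 3 (10+).
Level 16 falls in the 13-16 band.
Grid: Level 13-16 × Category 3 = 184-228 weeks.

184-228 weeks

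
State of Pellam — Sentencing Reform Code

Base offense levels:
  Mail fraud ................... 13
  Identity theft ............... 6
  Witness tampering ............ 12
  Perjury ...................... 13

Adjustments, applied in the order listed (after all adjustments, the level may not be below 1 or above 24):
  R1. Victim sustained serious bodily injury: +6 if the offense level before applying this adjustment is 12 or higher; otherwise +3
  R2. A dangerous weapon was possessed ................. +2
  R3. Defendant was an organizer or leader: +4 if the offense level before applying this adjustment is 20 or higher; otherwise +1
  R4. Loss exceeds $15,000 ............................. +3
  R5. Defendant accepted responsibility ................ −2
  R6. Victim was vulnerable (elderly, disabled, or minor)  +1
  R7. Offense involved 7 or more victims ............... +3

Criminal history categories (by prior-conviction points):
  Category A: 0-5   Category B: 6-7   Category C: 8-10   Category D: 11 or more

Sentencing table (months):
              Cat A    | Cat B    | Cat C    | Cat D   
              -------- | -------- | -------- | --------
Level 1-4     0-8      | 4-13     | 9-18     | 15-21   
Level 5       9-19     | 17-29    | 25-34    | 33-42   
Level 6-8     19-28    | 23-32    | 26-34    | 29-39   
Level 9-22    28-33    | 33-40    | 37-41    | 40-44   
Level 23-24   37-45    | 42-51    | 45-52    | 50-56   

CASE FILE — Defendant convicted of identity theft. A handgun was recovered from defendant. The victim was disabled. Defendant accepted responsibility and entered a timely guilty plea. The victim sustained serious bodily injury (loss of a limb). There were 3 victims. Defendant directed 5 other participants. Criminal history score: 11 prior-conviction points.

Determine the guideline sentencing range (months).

Base offense level for identity theft: 6.
R1 applies (level before this adjustment is 6 < 12, so +3): 6 + 3 = 9.
R2 applies: 9 + 2 = 11.
R3 applies (level before this adjustment is 11 < 20, so +1): 11 + 1 = 12.
R4 does not apply.
R5 applies: 12 − 2 = 10.
R6 applies: 10 + 1 = 11.
R7 does not apply.
Final offense level: 11.
Criminal history: 11 prior points → Category D (11+).
Level 11 falls in the 9-22 band.
Grid: Level 9-22 × Category D = 40-44 months.

40-44 months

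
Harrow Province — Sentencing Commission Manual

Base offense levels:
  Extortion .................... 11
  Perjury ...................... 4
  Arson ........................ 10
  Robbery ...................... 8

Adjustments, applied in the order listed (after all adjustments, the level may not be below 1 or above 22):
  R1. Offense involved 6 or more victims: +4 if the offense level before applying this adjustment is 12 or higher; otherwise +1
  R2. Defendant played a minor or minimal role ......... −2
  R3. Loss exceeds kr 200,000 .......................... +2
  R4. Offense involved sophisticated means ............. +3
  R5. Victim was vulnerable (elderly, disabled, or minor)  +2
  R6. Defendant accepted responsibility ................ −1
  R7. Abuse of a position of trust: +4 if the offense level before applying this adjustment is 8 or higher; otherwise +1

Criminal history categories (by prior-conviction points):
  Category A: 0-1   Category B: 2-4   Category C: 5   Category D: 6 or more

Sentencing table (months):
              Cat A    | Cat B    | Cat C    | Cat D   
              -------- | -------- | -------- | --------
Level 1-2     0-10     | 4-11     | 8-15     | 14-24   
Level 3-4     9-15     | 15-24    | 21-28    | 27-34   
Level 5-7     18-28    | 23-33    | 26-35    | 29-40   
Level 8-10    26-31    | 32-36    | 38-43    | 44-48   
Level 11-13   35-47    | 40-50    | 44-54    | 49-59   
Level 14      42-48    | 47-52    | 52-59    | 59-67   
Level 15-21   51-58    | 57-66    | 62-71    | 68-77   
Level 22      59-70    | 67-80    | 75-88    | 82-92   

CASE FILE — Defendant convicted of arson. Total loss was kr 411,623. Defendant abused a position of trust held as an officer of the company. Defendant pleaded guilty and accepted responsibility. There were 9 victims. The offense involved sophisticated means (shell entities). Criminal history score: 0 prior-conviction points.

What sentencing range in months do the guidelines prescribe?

Base offense level for arson: 10.
R1 applies (level before this adjustment is 10 < 12, so +1): 10 + 1 = 11.
R3 applies: 11 + 2 = 13.
R4 applies: 13 + 3 = 16.
R5 does not apply.
R6 applies: 16 − 1 = 15.
R7 applies (level before this adjustment is 15 ≥ 8, so +4): 15 + 4 = 19.
Final offense level: 19.
Criminal history: 0 prior points → Category A (0-1).
Level 19 falls in the 15-21 band.
Grid: Level 15-21 × Category A = 51-58 months.

51-58 months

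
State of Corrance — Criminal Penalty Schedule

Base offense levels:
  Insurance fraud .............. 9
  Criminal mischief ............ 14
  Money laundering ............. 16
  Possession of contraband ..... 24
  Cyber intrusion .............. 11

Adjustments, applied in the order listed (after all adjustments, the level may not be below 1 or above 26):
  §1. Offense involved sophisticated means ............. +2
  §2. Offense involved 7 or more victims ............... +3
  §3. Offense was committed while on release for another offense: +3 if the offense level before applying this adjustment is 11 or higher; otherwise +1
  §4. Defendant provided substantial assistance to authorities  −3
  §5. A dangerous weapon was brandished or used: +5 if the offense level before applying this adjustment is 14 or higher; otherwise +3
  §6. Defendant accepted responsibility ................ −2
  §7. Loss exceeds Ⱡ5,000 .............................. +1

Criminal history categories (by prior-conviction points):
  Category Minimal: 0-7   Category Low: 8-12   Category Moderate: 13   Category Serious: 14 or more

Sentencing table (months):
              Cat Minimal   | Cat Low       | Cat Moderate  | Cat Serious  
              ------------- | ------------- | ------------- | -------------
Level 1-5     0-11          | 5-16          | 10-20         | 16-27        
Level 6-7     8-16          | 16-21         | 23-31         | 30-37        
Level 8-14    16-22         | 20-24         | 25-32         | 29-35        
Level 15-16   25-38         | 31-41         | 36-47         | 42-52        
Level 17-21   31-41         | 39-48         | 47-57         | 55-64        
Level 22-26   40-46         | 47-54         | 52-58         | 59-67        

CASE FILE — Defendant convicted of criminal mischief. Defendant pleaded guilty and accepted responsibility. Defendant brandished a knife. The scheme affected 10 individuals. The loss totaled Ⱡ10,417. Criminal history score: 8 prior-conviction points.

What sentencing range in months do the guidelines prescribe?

Base offense level for criminal mischief: 14.
§2 applies: 14 + 3 = 17.
§3 does not apply.
§5 applies (level before this adjustment is 17 ≥ 14, so +5): 17 + 5 = 22.
§6 applies: 22 − 2 = 20.
§7 applies: 20 + 1 = 21.
Final offense level: 21.
Criminal history: 8 prior points → Category Low (8-12).
Level 21 falls in the 17-21 band.
Grid: Level 17-21 × Category Low = 39-48 months.

39-48 months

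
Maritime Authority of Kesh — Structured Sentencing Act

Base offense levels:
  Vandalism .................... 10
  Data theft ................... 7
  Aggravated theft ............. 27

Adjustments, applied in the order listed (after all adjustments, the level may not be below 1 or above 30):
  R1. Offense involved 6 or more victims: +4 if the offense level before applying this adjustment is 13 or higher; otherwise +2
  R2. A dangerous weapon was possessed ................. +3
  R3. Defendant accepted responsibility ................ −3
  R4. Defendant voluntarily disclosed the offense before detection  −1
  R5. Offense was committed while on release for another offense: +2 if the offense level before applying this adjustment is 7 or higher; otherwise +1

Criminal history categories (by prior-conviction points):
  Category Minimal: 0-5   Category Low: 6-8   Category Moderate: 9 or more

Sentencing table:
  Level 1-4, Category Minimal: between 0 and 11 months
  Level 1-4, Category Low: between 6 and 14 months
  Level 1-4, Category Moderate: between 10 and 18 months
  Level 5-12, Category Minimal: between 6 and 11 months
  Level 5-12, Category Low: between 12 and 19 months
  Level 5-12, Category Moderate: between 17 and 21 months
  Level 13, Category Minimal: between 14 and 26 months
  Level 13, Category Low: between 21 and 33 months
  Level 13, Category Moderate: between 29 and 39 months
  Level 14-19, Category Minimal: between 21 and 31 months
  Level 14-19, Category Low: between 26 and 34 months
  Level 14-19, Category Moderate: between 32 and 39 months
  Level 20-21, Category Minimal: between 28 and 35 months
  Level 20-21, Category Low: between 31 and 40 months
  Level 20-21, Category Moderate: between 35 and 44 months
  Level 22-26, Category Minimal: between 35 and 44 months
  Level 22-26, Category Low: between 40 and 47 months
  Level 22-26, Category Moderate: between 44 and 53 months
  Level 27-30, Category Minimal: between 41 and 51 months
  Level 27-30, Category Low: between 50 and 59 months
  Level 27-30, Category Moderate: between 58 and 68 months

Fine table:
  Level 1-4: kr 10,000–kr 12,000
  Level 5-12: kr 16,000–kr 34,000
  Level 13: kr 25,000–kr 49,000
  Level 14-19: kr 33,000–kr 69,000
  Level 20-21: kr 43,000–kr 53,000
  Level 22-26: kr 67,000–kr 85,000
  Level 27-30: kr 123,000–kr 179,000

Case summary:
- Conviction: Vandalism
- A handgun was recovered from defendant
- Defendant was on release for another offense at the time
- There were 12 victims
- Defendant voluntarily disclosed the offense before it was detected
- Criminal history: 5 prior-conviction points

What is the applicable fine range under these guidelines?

Base offense level for vandalism: 10.
R1 applies (level before this adjustment is 10 < 13, so +2): 10 + 2 = 12.
R2 applies: 12 + 3 = 15.
R4 applies: 15 − 1 = 14.
R5 applies (level before this adjustment is 14 ≥ 7, so +2): 14 + 2 = 16.
Final offense level: 16.
Level 16 falls in the 14-19 band.
Fine table: Level 14-19 → kr 33,000–kr 69,000.

kr 33,000–kr 69,000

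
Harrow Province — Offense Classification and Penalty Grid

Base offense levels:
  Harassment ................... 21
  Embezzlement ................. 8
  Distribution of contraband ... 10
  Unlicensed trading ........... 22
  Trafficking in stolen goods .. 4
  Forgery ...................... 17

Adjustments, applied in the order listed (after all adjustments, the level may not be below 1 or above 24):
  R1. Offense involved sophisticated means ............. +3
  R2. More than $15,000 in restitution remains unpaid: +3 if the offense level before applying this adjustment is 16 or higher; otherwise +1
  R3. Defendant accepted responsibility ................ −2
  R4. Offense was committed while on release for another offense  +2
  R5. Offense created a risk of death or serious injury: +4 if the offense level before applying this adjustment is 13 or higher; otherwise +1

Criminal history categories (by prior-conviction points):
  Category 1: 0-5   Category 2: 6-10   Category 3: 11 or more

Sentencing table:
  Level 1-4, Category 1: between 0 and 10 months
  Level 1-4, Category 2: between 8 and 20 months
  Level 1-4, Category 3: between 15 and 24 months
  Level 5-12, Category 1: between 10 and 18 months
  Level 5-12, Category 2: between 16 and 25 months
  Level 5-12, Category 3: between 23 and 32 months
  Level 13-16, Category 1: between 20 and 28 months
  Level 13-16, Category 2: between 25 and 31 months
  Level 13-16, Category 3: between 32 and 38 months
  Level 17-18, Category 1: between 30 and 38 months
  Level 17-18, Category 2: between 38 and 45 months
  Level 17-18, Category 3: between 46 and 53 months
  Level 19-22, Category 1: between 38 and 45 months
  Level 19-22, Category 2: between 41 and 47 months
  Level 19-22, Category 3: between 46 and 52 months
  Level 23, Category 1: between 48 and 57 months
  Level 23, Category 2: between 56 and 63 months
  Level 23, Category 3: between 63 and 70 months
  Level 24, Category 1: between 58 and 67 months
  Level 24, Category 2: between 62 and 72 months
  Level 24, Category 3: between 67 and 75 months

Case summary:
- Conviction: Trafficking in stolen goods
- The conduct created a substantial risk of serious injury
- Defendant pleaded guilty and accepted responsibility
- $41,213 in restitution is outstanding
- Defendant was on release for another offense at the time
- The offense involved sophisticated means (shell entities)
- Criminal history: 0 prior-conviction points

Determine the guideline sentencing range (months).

10-18 months

Base offense level for trafficking in stolen goods: 4.
R1 applies: 4 + 3 = 7.
R2 applies (level before this adjustment is 7 < 16, so +1): 7 + 1 = 8.
R3 applies: 8 − 2 = 6.
R4 applies: 6 + 2 = 8.
R5 applies (level before this adjustment is 8 < 13, so +1): 8 + 1 = 9.
Final offense level: 9.
Criminal history: 0 prior points → Category 1 (0-5).
Level 9 falls in the 5-12 band.
Grid: Level 5-12 × Category 1 = 10-18 months.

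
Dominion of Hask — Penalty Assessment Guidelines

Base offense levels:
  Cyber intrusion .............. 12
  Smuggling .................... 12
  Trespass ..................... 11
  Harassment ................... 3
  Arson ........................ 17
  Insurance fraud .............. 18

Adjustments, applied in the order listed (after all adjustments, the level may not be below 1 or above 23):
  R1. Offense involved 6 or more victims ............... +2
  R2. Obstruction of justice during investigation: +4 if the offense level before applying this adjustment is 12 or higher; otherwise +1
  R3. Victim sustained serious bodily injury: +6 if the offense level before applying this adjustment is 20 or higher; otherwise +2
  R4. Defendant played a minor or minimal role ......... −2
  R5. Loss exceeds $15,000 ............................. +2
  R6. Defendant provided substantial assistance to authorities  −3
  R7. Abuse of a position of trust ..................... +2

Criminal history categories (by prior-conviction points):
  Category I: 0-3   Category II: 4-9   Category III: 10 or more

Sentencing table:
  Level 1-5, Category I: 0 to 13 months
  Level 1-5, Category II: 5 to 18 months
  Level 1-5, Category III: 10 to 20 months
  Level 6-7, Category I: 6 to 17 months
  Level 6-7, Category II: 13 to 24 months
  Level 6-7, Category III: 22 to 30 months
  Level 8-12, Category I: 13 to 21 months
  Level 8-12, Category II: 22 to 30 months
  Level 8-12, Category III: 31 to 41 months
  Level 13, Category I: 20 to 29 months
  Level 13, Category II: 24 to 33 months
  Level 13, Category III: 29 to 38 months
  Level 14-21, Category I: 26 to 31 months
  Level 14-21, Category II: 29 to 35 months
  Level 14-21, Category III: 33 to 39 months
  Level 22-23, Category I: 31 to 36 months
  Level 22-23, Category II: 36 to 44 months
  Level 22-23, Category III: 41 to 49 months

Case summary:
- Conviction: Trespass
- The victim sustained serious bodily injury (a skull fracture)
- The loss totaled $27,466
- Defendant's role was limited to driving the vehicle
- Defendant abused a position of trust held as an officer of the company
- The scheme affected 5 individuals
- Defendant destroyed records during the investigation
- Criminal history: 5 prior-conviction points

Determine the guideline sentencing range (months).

29-35 months

Base offense level for trespass: 11.
R1 does not apply.
R2 applies (level before this adjustment is 11 < 12, so +1): 11 + 1 = 12.
R3 applies (level before this adjustment is 12 < 20, so +2): 12 + 2 = 14.
R4 applies: 14 − 2 = 12.
R5 applies: 12 + 2 = 14.
R7 applies: 14 + 2 = 16.
Final offense level: 16.
Criminal history: 5 prior points → Category II (4-9).
Level 16 falls in the 14-21 band.
Grid: Level 14-21 × Category II = 29-35 months.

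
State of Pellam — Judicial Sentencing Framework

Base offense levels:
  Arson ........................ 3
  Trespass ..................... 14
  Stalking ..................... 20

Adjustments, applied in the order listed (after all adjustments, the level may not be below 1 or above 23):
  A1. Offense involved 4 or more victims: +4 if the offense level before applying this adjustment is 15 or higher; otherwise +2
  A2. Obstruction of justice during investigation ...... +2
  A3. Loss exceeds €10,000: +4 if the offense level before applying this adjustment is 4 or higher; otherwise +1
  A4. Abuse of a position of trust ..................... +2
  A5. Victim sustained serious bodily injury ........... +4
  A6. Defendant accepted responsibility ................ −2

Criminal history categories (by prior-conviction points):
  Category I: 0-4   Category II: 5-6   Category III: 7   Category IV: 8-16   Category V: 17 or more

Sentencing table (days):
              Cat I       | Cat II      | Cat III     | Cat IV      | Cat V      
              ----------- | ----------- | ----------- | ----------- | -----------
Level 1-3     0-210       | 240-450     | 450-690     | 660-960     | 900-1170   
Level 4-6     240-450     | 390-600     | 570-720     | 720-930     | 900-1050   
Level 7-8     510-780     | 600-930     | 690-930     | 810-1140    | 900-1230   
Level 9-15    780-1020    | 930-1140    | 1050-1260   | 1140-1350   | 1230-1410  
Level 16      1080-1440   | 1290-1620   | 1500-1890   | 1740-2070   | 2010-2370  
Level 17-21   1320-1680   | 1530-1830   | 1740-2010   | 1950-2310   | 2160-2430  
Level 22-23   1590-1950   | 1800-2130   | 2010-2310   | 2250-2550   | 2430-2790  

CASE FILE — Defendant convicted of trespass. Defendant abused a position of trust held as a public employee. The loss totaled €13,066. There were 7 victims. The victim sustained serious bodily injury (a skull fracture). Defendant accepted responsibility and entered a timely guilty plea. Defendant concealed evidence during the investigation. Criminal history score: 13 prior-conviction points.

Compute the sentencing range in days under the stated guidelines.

2250-2550 days

Base offense level for trespass: 14.
A1 applies (level before this adjustment is 14 < 15, so +2): 14 + 2 = 16.
A2 applies: 16 + 2 = 18.
A3 applies (level before this adjustment is 18 ≥ 4, so +4): 18 + 4 = 22.
A4 applies: 22 + 2 = 24.
A5 applies: 24 + 4 = 28.
A6 applies: 28 − 2 = 26.
Level 26 exceeds the maximum of 23; capped at 23.
Final offense level: 23.
Criminal history: 13 prior points → Category IV (8-16).
Level 23 falls in the 22-23 band.
Grid: Level 22-23 × Category IV = 2250-2550 days.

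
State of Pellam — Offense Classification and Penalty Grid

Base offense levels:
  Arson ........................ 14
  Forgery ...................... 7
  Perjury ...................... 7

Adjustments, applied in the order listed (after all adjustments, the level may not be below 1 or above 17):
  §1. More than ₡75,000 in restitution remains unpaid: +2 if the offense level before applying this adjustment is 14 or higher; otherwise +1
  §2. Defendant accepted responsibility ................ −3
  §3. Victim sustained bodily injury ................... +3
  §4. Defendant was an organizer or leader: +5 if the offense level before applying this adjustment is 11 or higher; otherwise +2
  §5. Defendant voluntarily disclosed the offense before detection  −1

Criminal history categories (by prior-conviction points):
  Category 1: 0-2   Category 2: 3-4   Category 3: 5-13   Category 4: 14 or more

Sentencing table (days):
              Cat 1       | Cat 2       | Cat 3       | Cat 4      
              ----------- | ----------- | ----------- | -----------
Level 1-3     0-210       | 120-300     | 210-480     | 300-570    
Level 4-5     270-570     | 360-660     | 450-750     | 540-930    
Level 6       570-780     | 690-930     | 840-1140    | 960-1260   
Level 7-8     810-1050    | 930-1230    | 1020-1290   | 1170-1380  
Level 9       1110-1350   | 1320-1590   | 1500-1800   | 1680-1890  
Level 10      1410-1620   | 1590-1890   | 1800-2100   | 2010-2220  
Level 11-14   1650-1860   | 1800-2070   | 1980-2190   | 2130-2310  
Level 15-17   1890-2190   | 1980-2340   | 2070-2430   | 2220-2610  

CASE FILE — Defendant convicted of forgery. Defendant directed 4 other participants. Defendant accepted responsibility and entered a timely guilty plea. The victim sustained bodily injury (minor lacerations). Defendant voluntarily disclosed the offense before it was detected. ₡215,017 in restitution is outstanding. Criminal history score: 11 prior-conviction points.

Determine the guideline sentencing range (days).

Base offense level for forgery: 7.
§1 applies (level before this adjustment is 7 < 14, so +1): 7 + 1 = 8.
§2 applies: 8 − 3 = 5.
§3 applies: 5 + 3 = 8.
§4 applies (level before this adjustment is 8 < 11, so +2): 8 + 2 = 10.
§5 applies: 10 − 1 = 9.
Final offense level: 9.
Criminal history: 11 prior points → Category 3 (5-13).
Level 9 falls in the 9 band.
Grid: Level 9 × Category 3 = 1500-1800 days.

1500-1800 days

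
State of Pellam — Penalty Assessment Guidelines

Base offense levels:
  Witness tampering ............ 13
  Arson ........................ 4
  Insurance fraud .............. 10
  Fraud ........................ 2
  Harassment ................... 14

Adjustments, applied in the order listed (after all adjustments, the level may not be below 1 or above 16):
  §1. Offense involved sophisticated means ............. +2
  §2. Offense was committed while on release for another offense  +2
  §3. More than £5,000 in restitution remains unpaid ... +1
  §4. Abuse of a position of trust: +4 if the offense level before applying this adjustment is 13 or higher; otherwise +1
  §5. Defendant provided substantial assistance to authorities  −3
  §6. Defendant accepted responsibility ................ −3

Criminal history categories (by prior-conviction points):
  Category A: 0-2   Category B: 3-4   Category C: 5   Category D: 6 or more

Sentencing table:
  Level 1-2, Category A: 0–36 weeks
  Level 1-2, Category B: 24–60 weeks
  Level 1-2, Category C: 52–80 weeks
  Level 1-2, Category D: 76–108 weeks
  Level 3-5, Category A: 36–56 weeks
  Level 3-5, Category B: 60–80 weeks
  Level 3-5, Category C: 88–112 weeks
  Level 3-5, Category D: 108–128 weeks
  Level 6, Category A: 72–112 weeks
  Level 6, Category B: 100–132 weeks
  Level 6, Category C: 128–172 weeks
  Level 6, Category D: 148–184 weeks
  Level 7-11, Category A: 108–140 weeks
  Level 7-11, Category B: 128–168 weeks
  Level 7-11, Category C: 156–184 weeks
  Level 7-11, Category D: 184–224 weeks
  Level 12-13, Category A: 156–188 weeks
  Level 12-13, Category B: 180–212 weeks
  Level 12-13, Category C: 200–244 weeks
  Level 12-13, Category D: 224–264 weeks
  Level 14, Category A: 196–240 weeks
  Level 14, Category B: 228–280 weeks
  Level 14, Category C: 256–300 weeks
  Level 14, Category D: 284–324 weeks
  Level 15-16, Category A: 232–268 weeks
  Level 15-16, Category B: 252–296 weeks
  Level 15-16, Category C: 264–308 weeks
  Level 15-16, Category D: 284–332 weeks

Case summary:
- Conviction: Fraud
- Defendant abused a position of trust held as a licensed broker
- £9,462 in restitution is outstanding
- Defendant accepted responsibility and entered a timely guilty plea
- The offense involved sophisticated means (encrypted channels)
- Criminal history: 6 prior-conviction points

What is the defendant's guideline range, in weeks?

108-128 weeks

Base offense level for fraud: 2.
§1 applies: 2 + 2 = 4.
§2 does not apply.
§3 applies: 4 + 1 = 5.
§4 applies (level before this adjustment is 5 < 13, so +1): 5 + 1 = 6.
§6 applies: 6 − 3 = 3.
Final offense level: 3.
Criminal history: 6 prior points → Category D (6+).
Level 3 falls in the 3-5 band.
Grid: Level 3-5 × Category D = 108-128 weeks.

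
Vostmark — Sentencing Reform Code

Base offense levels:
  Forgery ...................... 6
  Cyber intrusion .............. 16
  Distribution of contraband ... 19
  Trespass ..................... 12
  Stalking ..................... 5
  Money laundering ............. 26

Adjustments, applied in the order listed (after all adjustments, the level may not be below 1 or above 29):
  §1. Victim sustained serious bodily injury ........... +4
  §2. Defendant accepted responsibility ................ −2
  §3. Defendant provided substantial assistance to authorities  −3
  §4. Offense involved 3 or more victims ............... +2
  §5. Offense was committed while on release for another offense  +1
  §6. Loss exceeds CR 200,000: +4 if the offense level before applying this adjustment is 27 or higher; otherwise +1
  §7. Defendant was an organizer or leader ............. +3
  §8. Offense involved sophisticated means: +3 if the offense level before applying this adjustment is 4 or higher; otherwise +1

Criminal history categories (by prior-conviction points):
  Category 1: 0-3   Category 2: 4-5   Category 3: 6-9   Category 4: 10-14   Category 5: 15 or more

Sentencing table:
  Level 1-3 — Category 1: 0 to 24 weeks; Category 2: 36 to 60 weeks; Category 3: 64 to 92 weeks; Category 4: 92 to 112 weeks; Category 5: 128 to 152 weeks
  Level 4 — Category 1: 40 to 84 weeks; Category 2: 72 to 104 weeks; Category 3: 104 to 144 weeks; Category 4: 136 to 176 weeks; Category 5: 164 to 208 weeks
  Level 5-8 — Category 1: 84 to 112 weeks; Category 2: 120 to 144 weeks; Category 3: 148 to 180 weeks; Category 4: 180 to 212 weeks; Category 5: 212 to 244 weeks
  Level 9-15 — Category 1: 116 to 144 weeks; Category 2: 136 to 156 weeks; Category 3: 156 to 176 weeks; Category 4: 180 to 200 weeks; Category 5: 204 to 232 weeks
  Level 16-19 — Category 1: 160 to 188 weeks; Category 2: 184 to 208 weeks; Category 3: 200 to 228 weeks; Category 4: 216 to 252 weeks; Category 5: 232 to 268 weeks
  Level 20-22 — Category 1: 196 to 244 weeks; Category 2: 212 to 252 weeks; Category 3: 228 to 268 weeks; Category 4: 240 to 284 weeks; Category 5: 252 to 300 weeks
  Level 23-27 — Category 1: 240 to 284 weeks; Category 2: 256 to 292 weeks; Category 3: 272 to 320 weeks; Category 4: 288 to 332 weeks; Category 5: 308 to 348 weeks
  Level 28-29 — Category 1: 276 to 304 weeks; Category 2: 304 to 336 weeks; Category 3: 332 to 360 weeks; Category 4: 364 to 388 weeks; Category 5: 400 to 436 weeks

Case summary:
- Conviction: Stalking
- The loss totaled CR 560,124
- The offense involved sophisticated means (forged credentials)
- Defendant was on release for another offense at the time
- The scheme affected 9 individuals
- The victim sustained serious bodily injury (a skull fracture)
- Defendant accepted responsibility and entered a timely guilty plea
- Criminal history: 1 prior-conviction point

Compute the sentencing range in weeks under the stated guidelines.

116-144 weeks

Base offense level for stalking: 5.
§1 applies: 5 + 4 = 9.
§2 applies: 9 − 2 = 7.
§3 does not apply.
§4 applies: 7 + 2 = 9.
§5 applies: 9 + 1 = 10.
§6 applies (level before this adjustment is 10 < 27, so +1): 10 + 1 = 11.
§7 does not apply.
§8 applies (level before this adjustment is 11 ≥ 4, so +3): 11 + 3 = 14.
Final offense level: 14.
Criminal history: 1 prior point → Category 1 (0-3).
Level 14 falls in the 9-15 band.
Grid: Level 9-15 × Category 1 = 116-144 weeks.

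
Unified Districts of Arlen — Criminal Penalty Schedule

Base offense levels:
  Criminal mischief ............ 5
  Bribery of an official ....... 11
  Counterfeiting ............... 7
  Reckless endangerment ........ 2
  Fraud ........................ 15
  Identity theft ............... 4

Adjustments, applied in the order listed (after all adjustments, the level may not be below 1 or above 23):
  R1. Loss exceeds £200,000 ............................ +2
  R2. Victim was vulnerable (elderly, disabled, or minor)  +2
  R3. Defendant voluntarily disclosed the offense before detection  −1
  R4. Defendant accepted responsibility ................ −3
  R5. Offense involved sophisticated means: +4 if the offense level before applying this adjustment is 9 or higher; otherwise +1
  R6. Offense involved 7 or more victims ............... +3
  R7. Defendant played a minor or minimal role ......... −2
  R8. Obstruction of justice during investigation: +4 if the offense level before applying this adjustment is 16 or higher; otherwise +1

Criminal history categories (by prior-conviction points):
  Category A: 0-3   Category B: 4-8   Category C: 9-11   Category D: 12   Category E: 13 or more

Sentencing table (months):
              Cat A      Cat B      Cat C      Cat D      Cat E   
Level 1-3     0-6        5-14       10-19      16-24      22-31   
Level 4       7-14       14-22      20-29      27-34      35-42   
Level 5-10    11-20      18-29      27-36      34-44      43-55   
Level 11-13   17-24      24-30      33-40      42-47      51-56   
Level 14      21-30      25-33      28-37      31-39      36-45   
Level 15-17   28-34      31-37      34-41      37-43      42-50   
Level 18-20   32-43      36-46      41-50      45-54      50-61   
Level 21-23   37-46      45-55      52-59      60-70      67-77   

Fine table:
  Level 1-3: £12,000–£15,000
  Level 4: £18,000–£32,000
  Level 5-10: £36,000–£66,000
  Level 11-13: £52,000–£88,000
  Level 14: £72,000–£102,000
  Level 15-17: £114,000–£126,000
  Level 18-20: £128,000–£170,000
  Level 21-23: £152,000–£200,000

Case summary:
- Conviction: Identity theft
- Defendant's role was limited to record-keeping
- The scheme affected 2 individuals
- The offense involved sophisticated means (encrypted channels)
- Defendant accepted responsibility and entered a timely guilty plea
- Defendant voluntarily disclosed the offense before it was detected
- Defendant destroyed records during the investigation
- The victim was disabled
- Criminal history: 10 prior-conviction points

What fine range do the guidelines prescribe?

Base offense level for identity theft: 4.
R2 applies: 4 + 2 = 6.
R3 applies: 6 − 1 = 5.
R4 applies: 5 − 3 = 2.
R5 applies (level before this adjustment is 2 < 9, so +1): 2 + 1 = 3.
R6 does not apply.
R7 applies: 3 − 2 = 1.
R8 applies (level before this adjustment is 1 < 16, so +1): 1 + 1 = 2.
Final offense level: 2.
Level 2 falls in the 1-3 band.
Fine table: Level 1-3 → £12,000–£15,000.

£12,000–£15,000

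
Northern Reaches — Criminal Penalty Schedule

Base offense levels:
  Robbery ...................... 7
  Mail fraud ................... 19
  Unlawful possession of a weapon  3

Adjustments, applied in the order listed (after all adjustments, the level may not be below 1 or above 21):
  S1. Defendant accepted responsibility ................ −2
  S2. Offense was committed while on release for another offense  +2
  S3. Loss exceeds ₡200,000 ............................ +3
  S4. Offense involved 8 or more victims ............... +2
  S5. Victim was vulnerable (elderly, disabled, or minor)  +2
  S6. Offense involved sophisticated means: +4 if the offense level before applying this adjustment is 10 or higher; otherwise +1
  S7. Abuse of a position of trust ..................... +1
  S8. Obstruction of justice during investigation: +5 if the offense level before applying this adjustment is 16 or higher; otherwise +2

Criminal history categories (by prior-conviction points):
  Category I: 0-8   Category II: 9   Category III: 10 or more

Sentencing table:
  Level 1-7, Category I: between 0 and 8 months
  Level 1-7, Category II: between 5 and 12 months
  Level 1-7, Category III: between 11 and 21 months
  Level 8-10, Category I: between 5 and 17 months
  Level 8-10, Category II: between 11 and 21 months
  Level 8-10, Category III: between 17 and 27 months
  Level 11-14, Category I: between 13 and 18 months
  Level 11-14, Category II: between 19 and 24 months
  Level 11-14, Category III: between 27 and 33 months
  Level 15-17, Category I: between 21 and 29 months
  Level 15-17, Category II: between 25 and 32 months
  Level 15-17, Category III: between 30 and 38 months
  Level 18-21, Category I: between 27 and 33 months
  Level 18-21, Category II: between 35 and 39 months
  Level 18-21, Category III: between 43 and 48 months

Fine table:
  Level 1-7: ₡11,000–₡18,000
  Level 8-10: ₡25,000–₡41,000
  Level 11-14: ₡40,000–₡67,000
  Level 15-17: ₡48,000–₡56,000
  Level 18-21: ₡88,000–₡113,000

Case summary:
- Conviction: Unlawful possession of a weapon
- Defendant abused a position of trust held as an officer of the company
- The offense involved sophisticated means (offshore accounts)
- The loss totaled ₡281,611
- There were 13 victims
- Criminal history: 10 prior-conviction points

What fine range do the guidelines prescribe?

Base offense level for unlawful possession of a weapon: 3.
S2 does not apply.
S3 applies: 3 + 3 = 6.
S4 applies: 6 + 2 = 8.
S6 applies (level before this adjustment is 8 < 10, so +1): 8 + 1 = 9.
S7 applies: 9 + 1 = 10.
Final offense level: 10.
Level 10 falls in the 8-10 band.
Fine table: Level 8-10 → ₡25,000–₡41,000.

₡25,000–₡41,000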